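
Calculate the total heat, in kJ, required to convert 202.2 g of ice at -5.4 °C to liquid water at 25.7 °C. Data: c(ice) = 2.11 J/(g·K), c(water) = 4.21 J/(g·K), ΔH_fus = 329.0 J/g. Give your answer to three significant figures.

q = 90.7 kJ

q1 (heat ice -5.4→0.0 °C): 202.2 × 2.11 × 5.4 = 2304 J
q2 (melt at 0 °C): 202.2 × 329.0 = 66524 J
q3 (heat water 0.0→25.7 °C): 202.2 × 4.21 × 25.7 = 21877 J
Total: 2304 + 66524 + 21877 = 90705 J = 90.7 kJ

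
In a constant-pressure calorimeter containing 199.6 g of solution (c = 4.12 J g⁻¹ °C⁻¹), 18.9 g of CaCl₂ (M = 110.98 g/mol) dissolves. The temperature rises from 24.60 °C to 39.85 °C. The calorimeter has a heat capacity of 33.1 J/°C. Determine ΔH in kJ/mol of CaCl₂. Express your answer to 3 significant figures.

|ΔT| = |39.85 − 24.60| = 15.25 °C
|q_surr| = (199.6 × 4.12 + 33.1) × 15.25 = 855.452 × 15.25 = 13050 J
n(CaCl₂) = 18.9 / 110.98 = 0.1703 mol
Temperature rose, so q_rxn = −|q_surr| = -13.05 kJ
ΔH = q_rxn / n = -76.63 kJ/mol

ΔH = -76.6 kJ/mol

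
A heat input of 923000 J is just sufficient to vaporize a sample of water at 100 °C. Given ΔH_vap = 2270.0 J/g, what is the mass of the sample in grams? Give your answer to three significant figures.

m = 407 g

m = q / ΔH_vap = 923000 J / 2270.0 J/g = 407 g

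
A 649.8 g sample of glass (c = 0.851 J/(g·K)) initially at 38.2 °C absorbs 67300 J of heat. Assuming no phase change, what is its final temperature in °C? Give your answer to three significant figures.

ΔT = q / (m c) = 67300 / (649.8 × 0.851) = 121.7 °C
T_f = 38.2 + 121.7 = 159.9 °C

T_f = 160 °C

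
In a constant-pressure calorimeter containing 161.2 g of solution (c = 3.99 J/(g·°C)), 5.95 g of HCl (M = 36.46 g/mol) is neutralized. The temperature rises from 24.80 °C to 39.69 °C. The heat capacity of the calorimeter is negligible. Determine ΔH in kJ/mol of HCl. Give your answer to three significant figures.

|ΔT| = |39.69 − 24.80| = 14.89 °C
|q_surr| = (161.2 × 3.99) × 14.89 = 643.188 × 14.89 = 9577 J
n(HCl) = 5.95 / 36.46 = 0.1632 mol
Temperature rose, so q_rxn = −|q_surr| = -9.577 kJ
ΔH = q_rxn / n = -58.68 kJ/mol

ΔH = -58.7 kJ/mol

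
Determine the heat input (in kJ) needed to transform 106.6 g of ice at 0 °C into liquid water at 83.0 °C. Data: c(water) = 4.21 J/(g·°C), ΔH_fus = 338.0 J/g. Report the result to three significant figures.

q = 73.3 kJ

q1 (melt at 0 °C): 106.6 × 338.0 = 36031 J
q2 (heat water 0.0→83.0 °C): 106.6 × 4.21 × 83.0 = 37249 J
Total: 36031 + 37249 = 73280 J = 73.3 kJ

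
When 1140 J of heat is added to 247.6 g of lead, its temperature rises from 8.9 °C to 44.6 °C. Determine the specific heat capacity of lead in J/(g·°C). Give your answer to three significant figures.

c = q / (m ΔT) = 1140 / (247.6 × 35.7)
c = 1140 / 8839.32 = 0.129 J/(g·°C)

c = 0.129 J/(g·°C)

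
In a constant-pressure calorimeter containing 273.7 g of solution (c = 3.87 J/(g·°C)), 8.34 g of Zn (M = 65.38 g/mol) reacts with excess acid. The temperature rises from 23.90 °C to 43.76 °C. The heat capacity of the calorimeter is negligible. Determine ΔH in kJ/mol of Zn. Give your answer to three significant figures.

|ΔT| = |43.76 − 23.90| = 19.86 °C
|q_surr| = (273.7 × 3.87) × 19.86 = 1059.219 × 19.86 = 21040 J
n(Zn) = 8.34 / 65.38 = 0.1276 mol
Temperature rose, so q_rxn = −|q_surr| = -21.04 kJ
ΔH = q_rxn / n = -164.9 kJ/mol

ΔH = -165 kJ/mol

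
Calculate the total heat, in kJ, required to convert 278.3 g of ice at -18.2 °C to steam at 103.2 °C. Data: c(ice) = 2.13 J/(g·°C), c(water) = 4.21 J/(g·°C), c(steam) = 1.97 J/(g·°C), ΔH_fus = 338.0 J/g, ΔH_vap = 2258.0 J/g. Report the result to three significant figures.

q1 (heat ice -18.2→0.0 °C): 278.3 × 2.13 × 18.2 = 10789 J
q2 (melt at 0 °C): 278.3 × 338.0 = 94065 J
q3 (heat water 0.0→100.0 °C): 278.3 × 4.21 × 100.0 = 117164 J
q4 (vaporize at 100 °C): 278.3 × 2258.0 = 628401 J
q5 (heat steam 100.0→103.2 °C): 278.3 × 1.97 × 3.2 = 1754 J
Total: 10789 + 94065 + 117164 + 628401 + 1754 = 852173 J = 852 kJ

q = 852 kJ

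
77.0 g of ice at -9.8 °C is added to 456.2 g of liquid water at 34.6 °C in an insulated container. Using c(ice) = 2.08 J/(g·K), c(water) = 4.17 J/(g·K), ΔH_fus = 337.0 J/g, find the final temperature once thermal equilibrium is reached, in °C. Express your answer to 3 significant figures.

Heat to bring ice to 0 °C and melt it: q₁ = 77.0×2.08×9.8 + 77.0×337.0 = 27519 J
Heat the water can supply cooling to 0 °C: 456.2×4.17×34.6 = 65821.4 J > q₁, so all ice melts.
Energy balance: 456.2×4.17×(34.6 − T) = 27519 + 77.0×4.17×(T − 0)
1902.354(34.6 − T) = 27519 + 321.09 T
65821.4 − 27519 = 2223.444 T
T = 38302.4 / 2223.444 = 17.23 °C

T_f = 17.2 °C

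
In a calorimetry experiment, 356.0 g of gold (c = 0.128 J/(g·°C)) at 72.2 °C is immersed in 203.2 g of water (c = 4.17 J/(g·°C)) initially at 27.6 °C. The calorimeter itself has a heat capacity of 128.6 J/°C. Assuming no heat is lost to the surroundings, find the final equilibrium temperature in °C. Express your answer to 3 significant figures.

T_f = 29.6 °C

Heat lost by gold = heat gained by water + calorimeter.
(356.0)(0.128)(72.2 − T) = [(203.2)(4.17) + 128.6](T − 27.6)
45.568 (72.2 − T) = 975.944 (T − 27.6)
3290.0 − 45.568 T = 975.944 T − 26936
30226.0 = 1021.512 T
T = 29.59 °C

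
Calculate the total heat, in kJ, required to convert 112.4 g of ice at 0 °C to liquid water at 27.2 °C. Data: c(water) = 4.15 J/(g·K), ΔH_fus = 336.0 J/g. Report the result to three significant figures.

q1 (melt at 0 °C): 112.4 × 336.0 = 37766 J
q2 (heat water 0.0→27.2 °C): 112.4 × 4.15 × 27.2 = 12688 J
Total: 37766 + 12688 = 50454 J = 50.5 kJ

q = 50.5 kJ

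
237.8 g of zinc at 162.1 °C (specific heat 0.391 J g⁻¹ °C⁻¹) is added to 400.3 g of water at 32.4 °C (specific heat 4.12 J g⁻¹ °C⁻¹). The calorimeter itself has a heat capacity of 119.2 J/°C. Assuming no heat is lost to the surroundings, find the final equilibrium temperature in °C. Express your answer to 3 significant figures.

Heat lost by zinc = heat gained by water + calorimeter.
(237.8)(0.391)(162.1 − T) = [(400.3)(4.12) + 119.2](T − 32.4)
92.9798 (162.1 − T) = 1768.436 (T − 32.4)
15072 − 92.9798 T = 1768.436 T − 57297
72369 = 1861.4158 T
T = 38.88 °C

T_f = 38.9 °C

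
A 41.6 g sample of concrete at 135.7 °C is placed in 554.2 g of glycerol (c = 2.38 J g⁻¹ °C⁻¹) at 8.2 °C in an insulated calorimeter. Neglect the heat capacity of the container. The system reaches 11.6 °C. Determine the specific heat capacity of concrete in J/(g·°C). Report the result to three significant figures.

q_gained = (554.2 × 2.38) × (11.6 − 8.2) = 4485 J
q_lost = 41.6 × c × (135.7 − 11.6) = 5162.56 c
Set equal: c = 4485 / 5162.56 = 0.869 J/(g·°C)

c = 0.869 J/(g·°C)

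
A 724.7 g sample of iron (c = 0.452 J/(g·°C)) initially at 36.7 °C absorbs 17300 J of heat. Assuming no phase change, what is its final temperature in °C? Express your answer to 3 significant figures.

T_f = 89.5 °C

ΔT = q / (m c) = 17300 / (724.7 × 0.452) = 52.81 °C
T_f = 36.7 + 52.81 = 89.51 °C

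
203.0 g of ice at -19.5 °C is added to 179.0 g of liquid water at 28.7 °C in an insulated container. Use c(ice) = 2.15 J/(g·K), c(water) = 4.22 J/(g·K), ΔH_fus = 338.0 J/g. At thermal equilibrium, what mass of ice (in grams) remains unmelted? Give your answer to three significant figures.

m_ice remaining = 164 g

Heat to warm all ice to 0 °C: 203.0×2.15×19.5 = 8510.8 J
Heat released by water cooling to 0 °C: 179.0×4.22×28.7 = 21679 J
21679 J < 8510.8 + 203.0×338.0 = 77124.8 J, so not all ice melts; final T = 0 °C.
Heat left for melting: 21679 − 8510.8 = 13168.2 J
Mass melted = 13168.2 / 338.0 = 38.96 g
Ice remaining = 203.0 − 38.96 = 164.04 g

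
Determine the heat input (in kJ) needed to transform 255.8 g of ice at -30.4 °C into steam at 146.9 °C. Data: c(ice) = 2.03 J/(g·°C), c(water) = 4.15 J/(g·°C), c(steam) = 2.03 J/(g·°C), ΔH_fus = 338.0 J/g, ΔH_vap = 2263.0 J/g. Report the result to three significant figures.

q = 812 kJ

q1 (heat ice -30.4→0.0 °C): 255.8 × 2.03 × 30.4 = 15786 J
q2 (melt at 0 °C): 255.8 × 338.0 = 86460 J
q3 (heat water 0.0→100.0 °C): 255.8 × 4.15 × 100.0 = 106157 J
q4 (vaporize at 100 °C): 255.8 × 2263.0 = 578875 J
q5 (heat steam 100.0→146.9 °C): 255.8 × 2.03 × 46.9 = 24354 J
Total: 15786 + 86460 + 106157 + 578875 + 24354 = 811632 J = 812 kJ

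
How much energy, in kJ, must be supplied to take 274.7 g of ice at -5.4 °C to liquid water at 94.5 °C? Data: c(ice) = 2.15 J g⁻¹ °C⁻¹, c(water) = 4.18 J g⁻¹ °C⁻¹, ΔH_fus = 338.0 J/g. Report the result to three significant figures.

q1 (heat ice -5.4→0.0 °C): 274.7 × 2.15 × 5.4 = 3189 J
q2 (melt at 0 °C): 274.7 × 338.0 = 92849 J
q3 (heat water 0.0→94.5 °C): 274.7 × 4.18 × 94.5 = 108509 J
Total: 3189 + 92849 + 108509 = 204547 J = 205 kJ

q = 205 kJ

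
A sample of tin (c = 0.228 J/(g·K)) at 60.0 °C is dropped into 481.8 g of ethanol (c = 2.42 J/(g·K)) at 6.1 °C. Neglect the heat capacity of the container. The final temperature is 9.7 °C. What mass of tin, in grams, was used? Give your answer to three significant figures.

m = 366 g

q_gained = (481.8 × 2.42) × (9.7 − 6.1) = 4197 J
q_lost = m × 0.228 × (60.0 − 9.7) = 11.4684 m
m = 4197 / 11.4684 = 366 g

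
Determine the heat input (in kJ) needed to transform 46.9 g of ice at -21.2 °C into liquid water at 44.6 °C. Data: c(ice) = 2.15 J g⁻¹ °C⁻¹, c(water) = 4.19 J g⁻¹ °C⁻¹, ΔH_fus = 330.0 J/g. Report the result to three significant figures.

q1 (heat ice -21.2→0.0 °C): 46.9 × 2.15 × 21.2 = 2138 J
q2 (melt at 0 °C): 46.9 × 330.0 = 15477 J
q3 (heat water 0.0→44.6 °C): 46.9 × 4.19 × 44.6 = 8764 J
Total: 2138 + 15477 + 8764 = 26379 J = 26.4 kJ

q = 26.4 kJ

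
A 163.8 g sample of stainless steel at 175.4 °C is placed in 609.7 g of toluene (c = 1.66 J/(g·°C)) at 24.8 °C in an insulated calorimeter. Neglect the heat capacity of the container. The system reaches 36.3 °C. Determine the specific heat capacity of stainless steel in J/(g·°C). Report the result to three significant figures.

c = 0.511 J/(g·°C)

q_gained = (609.7 × 1.66) × (36.3 − 24.8) = 11640 J
q_lost = 163.8 × c × (175.4 − 36.3) = 22784.58 c
Set equal: c = 11640 / 22784.58 = 0.511 J/(g·°C)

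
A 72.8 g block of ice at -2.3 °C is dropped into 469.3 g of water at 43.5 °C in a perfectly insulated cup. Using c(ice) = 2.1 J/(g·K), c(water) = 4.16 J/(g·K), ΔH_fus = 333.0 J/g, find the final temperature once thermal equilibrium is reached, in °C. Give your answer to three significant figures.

Heat to bring ice to 0 °C and melt it: q₁ = 72.8×2.1×2.3 + 72.8×333.0 = 24594 J
Heat the water can supply cooling to 0 °C: 469.3×4.16×43.5 = 84924.5 J > q₁, so all ice melts.
Energy balance: 469.3×4.16×(43.5 − T) = 24594 + 72.8×4.16×(T − 0)
1952.288(43.5 − T) = 24594 + 302.848 T
84924.5 − 24594 = 2255.136 T
T = 60330.5 / 2255.136 = 26.75 °C

T_f = 26.8 °C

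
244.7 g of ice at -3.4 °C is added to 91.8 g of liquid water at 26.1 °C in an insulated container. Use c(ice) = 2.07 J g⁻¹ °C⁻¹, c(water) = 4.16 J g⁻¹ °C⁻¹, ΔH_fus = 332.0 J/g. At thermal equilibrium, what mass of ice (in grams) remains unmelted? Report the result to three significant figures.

Heat to warm all ice to 0 °C: 244.7×2.07×3.4 = 1722.2 J
Heat released by water cooling to 0 °C: 91.8×4.16×26.1 = 9967.3 J
9967.3 J < 1722.2 + 244.7×332.0 = 82962.6 J, so not all ice melts; final T = 0 °C.
Heat left for melting: 9967.3 − 1722.2 = 8245.1 J
Mass melted = 8245.1 / 332.0 = 24.83 g
Ice remaining = 244.7 − 24.83 = 219.87 g

m_ice remaining = 220 g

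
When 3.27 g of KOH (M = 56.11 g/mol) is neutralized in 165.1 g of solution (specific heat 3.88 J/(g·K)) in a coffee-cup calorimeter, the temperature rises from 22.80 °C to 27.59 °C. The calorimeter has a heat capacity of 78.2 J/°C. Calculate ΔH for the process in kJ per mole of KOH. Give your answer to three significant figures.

|ΔT| = |27.59 − 22.80| = 4.79 °C
|q_surr| = (165.1 × 3.88 + 78.2) × 4.79 = 718.788 × 4.79 = 3443 J
n(KOH) = 3.27 / 56.11 = 0.05828 mol
Temperature rose, so q_rxn = −|q_surr| = -3.443 kJ
ΔH = q_rxn / n = -59.08 kJ/mol

ΔH = -59.1 kJ/mol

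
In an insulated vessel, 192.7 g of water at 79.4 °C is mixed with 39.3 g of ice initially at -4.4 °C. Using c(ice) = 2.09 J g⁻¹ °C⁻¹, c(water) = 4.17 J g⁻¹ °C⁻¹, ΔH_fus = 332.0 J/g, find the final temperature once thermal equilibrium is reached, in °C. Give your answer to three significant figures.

T_f = 52.1 °C

Heat to bring ice to 0 °C and melt it: q₁ = 39.3×2.09×4.4 + 39.3×332.0 = 13409 J
Heat the water can supply cooling to 0 °C: 192.7×4.17×79.4 = 63802.6 J > q₁, so all ice melts.
Energy balance: 192.7×4.17×(79.4 − T) = 13409 + 39.3×4.17×(T − 0)
803.559(79.4 − T) = 13409 + 163.881 T
63802.6 − 13409 = 967.440 T
T = 50393.6 / 967.440 = 52.09 °C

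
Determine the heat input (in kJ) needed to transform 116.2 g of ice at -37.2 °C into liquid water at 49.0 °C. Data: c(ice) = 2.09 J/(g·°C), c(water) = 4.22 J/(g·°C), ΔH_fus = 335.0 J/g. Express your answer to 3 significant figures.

q1 (heat ice -37.2→0.0 °C): 116.2 × 2.09 × 37.2 = 9034 J
q2 (melt at 0 °C): 116.2 × 335.0 = 38927 J
q3 (heat water 0.0→49.0 °C): 116.2 × 4.22 × 49.0 = 24028 J
Total: 9034 + 38927 + 24028 = 71989 J = 72.0 kJ

q = 72.0 kJ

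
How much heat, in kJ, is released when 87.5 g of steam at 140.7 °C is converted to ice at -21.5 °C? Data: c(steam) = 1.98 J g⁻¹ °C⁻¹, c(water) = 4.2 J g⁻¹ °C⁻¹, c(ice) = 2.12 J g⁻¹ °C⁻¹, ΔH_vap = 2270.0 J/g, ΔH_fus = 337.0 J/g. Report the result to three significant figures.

q = 276 kJ

q1 (cool steam 140.7→100 °C): 87.5 × 1.98 × 40.7 = 7051 J
q2 (condense at 100 °C): 87.5 × 2270.0 = 198625 J
q3 (cool water 100→0 °C): 87.5 × 4.2 × 100.0 = 36750 J
q4 (freeze at 0 °C): 87.5 × 337.0 = 29488 J
q5 (cool ice 0→-21.5 °C): 87.5 × 2.12 × 21.5 = 3988 J
Total: 7051 + 198625 + 36750 + 29488 + 3988 = 275902 J = 276 kJ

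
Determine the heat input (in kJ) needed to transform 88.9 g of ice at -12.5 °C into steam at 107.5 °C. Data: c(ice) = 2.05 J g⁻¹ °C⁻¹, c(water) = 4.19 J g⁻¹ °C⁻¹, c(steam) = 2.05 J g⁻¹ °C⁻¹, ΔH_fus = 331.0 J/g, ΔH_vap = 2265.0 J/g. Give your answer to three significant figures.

q = 272 kJ

q1 (heat ice -12.5→0.0 °C): 88.9 × 2.05 × 12.5 = 2278 J
q2 (melt at 0 °C): 88.9 × 331.0 = 29426 J
q3 (heat water 0.0→100.0 °C): 88.9 × 4.19 × 100.0 = 37249 J
q4 (vaporize at 100 °C): 88.9 × 2265.0 = 201359 J
q5 (heat steam 100.0→107.5 °C): 88.9 × 2.05 × 7.5 = 1367 J
Total: 2278 + 29426 + 37249 + 201359 + 1367 = 271679 J = 272 kJ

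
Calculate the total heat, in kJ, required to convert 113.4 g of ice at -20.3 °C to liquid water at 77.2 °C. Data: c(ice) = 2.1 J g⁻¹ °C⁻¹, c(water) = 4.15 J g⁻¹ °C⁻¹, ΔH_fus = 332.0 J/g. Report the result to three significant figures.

q = 78.8 kJ

q1 (heat ice -20.3→0.0 °C): 113.4 × 2.1 × 20.3 = 4834 J
q2 (melt at 0 °C): 113.4 × 332.0 = 37649 J
q3 (heat water 0.0→77.2 °C): 113.4 × 4.15 × 77.2 = 36331 J
Total: 4834 + 37649 + 36331 = 78814 J = 78.8 kJ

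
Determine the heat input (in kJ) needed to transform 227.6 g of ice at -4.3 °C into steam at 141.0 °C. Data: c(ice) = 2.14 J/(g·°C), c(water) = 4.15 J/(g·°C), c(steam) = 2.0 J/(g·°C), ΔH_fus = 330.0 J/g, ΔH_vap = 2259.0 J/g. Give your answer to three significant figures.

q = 704 kJ

q1 (heat ice -4.3→0.0 °C): 227.6 × 2.14 × 4.3 = 2094 J
q2 (melt at 0 °C): 227.6 × 330.0 = 75108 J
q3 (heat water 0.0→100.0 °C): 227.6 × 4.15 × 100.0 = 94454 J
q4 (vaporize at 100 °C): 227.6 × 2259.0 = 514148 J
q5 (heat steam 100.0→141.0 °C): 227.6 × 2.0 × 41.0 = 18663 J
Total: 2094 + 75108 + 94454 + 514148 + 18663 = 704467 J = 704 kJ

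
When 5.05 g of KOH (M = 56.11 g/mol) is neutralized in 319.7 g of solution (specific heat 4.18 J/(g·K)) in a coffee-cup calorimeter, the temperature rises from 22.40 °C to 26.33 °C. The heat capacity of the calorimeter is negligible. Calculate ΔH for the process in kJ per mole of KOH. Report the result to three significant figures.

ΔH = -58.4 kJ/mol

|ΔT| = |26.33 − 22.40| = 3.93 °C
|q_surr| = (319.7 × 4.18) × 3.93 = 1336.346 × 3.93 = 5252 J
n(KOH) = 5.05 / 56.11 = 0.09000 mol
Temperature rose, so q_rxn = −|q_surr| = -5.252 kJ
ΔH = q_rxn / n = -58.36 kJ/mol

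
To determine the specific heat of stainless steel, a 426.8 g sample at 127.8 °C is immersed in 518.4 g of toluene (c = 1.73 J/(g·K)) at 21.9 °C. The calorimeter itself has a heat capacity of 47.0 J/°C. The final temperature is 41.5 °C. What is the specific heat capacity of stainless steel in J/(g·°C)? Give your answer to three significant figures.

q_gained = (518.4 × 1.73 + 47.0) × (41.5 − 21.9) = 18500 J
q_lost = 426.8 × c × (127.8 − 41.5) = 36832.84 c
Set equal: c = 18500 / 36832.84 = 0.502 J/(g·°C)

c = 0.502 J/(g·°C)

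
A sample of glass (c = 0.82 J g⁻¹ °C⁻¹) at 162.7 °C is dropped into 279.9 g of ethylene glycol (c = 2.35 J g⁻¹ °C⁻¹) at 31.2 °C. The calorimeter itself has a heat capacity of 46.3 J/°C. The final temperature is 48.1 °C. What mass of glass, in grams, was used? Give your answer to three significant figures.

m = 127 g

q_gained = (279.9 × 2.35 + 46.3) × (48.1 − 31.2) = 11900 J
q_lost = m × 0.82 × (162.7 − 48.1) = 93.972 m
m = 11900 / 93.972 = 127 g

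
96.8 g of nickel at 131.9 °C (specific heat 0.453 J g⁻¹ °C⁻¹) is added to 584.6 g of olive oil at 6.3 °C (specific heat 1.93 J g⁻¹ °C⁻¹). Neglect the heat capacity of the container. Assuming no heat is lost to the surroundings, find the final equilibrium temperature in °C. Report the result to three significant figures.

Heat lost by nickel = heat gained by olive oil.
(96.8)(0.453)(131.9 − T) = (584.6)(1.93)(T − 6.3)
43.8504 (131.9 − T) = 1128.278 (T − 6.3)
5783.9 − 43.8504 T = 1128.278 T − 7108.2
12892.1 = 1172.1284 T
T = 11.00 °C

T_f = 11.0 °C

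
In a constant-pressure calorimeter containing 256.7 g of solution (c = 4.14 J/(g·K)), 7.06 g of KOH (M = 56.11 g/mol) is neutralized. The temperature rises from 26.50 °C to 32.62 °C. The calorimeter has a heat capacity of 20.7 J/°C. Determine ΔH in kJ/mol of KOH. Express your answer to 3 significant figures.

|ΔT| = |32.62 − 26.50| = 6.12 °C
|q_surr| = (256.7 × 4.14 + 20.7) × 6.12 = 1083.438 × 6.12 = 6631 J
n(KOH) = 7.06 / 56.11 = 0.1258 mol
Temperature rose, so q_rxn = −|q_surr| = -6.631 kJ
ΔH = q_rxn / n = -52.71 kJ/mol

ΔH = -52.7 kJ/mol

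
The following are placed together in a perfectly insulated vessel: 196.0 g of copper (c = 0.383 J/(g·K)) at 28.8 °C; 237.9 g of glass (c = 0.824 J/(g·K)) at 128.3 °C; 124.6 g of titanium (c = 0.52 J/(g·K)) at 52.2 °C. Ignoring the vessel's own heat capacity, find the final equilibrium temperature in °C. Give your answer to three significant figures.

Σ mᵢcᵢ(T − Tᵢ) = 0  ⇒  T = Σ mᵢcᵢTᵢ / Σ mᵢcᵢ
Σ mᵢcᵢ = 196.0×0.383 + 237.9×0.824 + 124.6×0.52 = 335.8896
Σ mᵢcᵢTᵢ = 75.068×28.8 + 196.0296×128.3 + 64.792×52.2 = 30695
T = 30695 / 335.8896 = 91.38 °C

T_f = 91.4 °C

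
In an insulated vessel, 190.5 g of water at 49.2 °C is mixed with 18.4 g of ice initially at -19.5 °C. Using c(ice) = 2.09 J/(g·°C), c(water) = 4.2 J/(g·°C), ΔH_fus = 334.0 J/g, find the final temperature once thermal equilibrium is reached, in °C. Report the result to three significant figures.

T_f = 37.0 °C

Heat to bring ice to 0 °C and melt it: q₁ = 18.4×2.09×19.5 + 18.4×334.0 = 6895.5 J
Heat the water can supply cooling to 0 °C: 190.5×4.2×49.2 = 39364.9 J > q₁, so all ice melts.
Energy balance: 190.5×4.2×(49.2 − T) = 6895.5 + 18.4×4.2×(T − 0)
800.1(49.2 − T) = 6895.5 + 77.28 T
39364.9 − 6895.5 = 877.38 T
T = 32469.4 / 877.38 = 37.01 °C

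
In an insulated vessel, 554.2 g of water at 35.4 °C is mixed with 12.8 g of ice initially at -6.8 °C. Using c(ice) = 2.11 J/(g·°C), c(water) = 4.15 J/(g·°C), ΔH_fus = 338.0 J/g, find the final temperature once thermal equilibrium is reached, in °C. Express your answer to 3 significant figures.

T_f = 32.7 °C

Heat to bring ice to 0 °C and melt it: q₁ = 12.8×2.11×6.8 + 12.8×338.0 = 4510.1 J
Heat the water can supply cooling to 0 °C: 554.2×4.15×35.4 = 81417.5 J > q₁, so all ice melts.
Energy balance: 554.2×4.15×(35.4 − T) = 4510.1 + 12.8×4.15×(T − 0)
2299.93(35.4 − T) = 4510.1 + 53.12 T
81417.5 − 4510.1 = 2353.05 T
T = 76907.4 / 2353.05 = 32.68 °C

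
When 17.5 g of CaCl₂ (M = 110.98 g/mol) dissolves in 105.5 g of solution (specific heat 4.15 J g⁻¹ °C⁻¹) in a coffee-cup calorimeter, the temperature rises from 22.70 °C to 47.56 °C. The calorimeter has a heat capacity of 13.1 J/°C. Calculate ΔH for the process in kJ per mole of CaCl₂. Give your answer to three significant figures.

ΔH = -71.1 kJ/mol

|ΔT| = |47.56 − 22.70| = 24.86 °C
|q_surr| = (105.5 × 4.15 + 13.1) × 24.86 = 450.925 × 24.86 = 11210 J
n(CaCl₂) = 17.5 / 110.98 = 0.1577 mol
Temperature rose, so q_rxn = −|q_surr| = -11.21 kJ
ΔH = q_rxn / n = -71.08 kJ/mol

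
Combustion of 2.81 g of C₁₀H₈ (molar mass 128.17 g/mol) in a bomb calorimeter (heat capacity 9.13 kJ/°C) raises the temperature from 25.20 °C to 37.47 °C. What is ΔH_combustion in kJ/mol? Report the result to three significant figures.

ΔH = -5110 kJ/mol

ΔT = 37.47 − 25.20 = 12.27 °C
q_cal = C_cal × ΔT = 9.13 × 12.27 = 112.0251 kJ
n = 2.81 / 128.17 = 0.02192 mol
q_rxn = −q_cal = -112.0251 kJ
ΔH = -112.0251 / 0.02192 = -5111 kJ/mol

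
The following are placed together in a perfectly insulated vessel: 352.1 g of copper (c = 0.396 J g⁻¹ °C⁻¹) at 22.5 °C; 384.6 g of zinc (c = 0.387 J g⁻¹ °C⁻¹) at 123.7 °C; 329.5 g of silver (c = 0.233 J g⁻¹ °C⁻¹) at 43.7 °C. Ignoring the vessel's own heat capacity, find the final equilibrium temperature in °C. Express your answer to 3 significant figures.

T_f = 68.2 °C

Σ mᵢcᵢ(T − Tᵢ) = 0  ⇒  T = Σ mᵢcᵢTᵢ / Σ mᵢcᵢ
Σ mᵢcᵢ = 352.1×0.396 + 384.6×0.387 + 329.5×0.233 = 365.0453
Σ mᵢcᵢTᵢ = 139.4316×22.5 + 148.8402×123.7 + 76.7735×43.7 = 24904
T = 24904 / 365.0453 = 68.22 °C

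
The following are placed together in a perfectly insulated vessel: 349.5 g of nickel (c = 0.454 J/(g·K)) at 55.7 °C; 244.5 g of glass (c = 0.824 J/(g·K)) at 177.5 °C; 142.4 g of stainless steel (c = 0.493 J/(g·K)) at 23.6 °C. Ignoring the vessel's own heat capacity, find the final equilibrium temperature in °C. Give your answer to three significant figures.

Σ mᵢcᵢ(T − Tᵢ) = 0  ⇒  T = Σ mᵢcᵢTᵢ / Σ mᵢcᵢ
Σ mᵢcᵢ = 349.5×0.454 + 244.5×0.824 + 142.4×0.493 = 430.3442
Σ mᵢcᵢTᵢ = 158.673×55.7 + 201.468×177.5 + 70.2032×23.6 = 46255
T = 46255 / 430.3442 = 107.48 °C

T_f = 107 °C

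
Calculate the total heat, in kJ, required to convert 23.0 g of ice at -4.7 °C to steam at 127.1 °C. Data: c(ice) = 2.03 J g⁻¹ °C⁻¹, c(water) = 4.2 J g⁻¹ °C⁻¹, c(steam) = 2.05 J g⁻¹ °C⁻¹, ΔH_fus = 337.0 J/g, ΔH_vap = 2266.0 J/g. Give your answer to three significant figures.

q1 (heat ice -4.7→0.0 °C): 23.0 × 2.03 × 4.7 = 219 J
q2 (melt at 0 °C): 23.0 × 337.0 = 7751 J
q3 (heat water 0.0→100.0 °C): 23.0 × 4.2 × 100.0 = 9660 J
q4 (vaporize at 100 °C): 23.0 × 2266.0 = 52118 J
q5 (heat steam 100.0→127.1 °C): 23.0 × 2.05 × 27.1 = 1278 J
Total: 219 + 7751 + 9660 + 52118 + 1278 = 71026 J = 71.0 kJ

q = 71.0 kJ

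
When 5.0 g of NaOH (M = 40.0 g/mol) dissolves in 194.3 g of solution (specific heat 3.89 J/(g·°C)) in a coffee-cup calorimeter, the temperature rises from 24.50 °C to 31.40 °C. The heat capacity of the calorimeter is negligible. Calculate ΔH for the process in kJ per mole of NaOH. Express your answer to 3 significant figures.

ΔH = -41.7 kJ/mol

|ΔT| = |31.40 − 24.50| = 6.90 °C
|q_surr| = (194.3 × 3.89) × 6.90 = 755.827 × 6.90 = 5215 J
n(NaOH) = 5.0 / 40.0 = 0.1250 mol
Temperature rose, so q_rxn = −|q_surr| = -5.215 kJ
ΔH = q_rxn / n = -41.72 kJ/mol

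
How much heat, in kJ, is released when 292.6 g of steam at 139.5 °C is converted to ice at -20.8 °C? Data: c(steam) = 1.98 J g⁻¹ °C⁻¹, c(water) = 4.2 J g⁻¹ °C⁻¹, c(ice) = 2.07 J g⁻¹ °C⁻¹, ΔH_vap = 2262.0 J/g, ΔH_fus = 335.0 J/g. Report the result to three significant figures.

q = 918 kJ

q1 (cool steam 139.5→100 °C): 292.6 × 1.98 × 39.5 = 22884 J
q2 (condense at 100 °C): 292.6 × 2262.0 = 661861 J
q3 (cool water 100→0 °C): 292.6 × 4.2 × 100.0 = 122892 J
q4 (freeze at 0 °C): 292.6 × 335.0 = 98021 J
q5 (cool ice 0→-20.8 °C): 292.6 × 2.07 × 20.8 = 12598 J
Total: 22884 + 661861 + 122892 + 98021 + 12598 = 918256 J = 918 kJ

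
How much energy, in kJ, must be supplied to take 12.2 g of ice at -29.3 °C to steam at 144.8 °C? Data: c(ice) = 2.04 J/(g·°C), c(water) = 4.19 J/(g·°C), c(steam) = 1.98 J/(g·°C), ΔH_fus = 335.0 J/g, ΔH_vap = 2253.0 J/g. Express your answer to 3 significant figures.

q = 38.5 kJ

q1 (heat ice -29.3→0.0 °C): 12.2 × 2.04 × 29.3 = 729 J
q2 (melt at 0 °C): 12.2 × 335.0 = 4087 J
q3 (heat water 0.0→100.0 °C): 12.2 × 4.19 × 100.0 = 5112 J
q4 (vaporize at 100 °C): 12.2 × 2253.0 = 27487 J
q5 (heat steam 100.0→144.8 °C): 12.2 × 1.98 × 44.8 = 1082 J
Total: 729 + 4087 + 5112 + 27487 + 1082 = 38497 J = 38.5 kJ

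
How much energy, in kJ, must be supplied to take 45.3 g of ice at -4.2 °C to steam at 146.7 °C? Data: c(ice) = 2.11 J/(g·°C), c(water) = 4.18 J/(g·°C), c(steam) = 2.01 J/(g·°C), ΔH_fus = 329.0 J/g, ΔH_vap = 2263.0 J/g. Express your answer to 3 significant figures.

q = 141 kJ

q1 (heat ice -4.2→0.0 °C): 45.3 × 2.11 × 4.2 = 401 J
q2 (melt at 0 °C): 45.3 × 329.0 = 14904 J
q3 (heat water 0.0→100.0 °C): 45.3 × 4.18 × 100.0 = 18935 J
q4 (vaporize at 100 °C): 45.3 × 2263.0 = 102514 J
q5 (heat steam 100.0→146.7 °C): 45.3 × 2.01 × 46.7 = 4252 J
Total: 401 + 14904 + 18935 + 102514 + 4252 = 141006 J = 141 kJ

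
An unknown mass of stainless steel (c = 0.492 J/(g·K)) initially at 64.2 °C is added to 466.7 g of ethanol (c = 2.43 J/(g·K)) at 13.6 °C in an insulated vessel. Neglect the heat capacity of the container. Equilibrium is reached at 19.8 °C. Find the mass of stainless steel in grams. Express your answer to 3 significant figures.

q_gained = (466.7 × 2.43) × (19.8 − 13.6) = 7031 J
q_lost = m × 0.492 × (64.2 − 19.8) = 21.8448 m
m = 7031 / 21.8448 = 322 g

m = 322 g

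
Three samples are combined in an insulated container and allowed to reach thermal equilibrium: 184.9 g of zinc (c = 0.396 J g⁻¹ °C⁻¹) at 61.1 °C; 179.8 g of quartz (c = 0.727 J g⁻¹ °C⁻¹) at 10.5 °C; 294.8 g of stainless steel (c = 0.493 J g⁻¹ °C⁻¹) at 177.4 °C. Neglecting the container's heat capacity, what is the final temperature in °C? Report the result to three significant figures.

T_f = 90.6 °C

Σ mᵢcᵢ(T − Tᵢ) = 0  ⇒  T = Σ mᵢcᵢTᵢ / Σ mᵢcᵢ
Σ mᵢcᵢ = 184.9×0.396 + 179.8×0.727 + 294.8×0.493 = 349.2714
Σ mᵢcᵢTᵢ = 73.2204×61.1 + 130.7146×10.5 + 145.3364×177.4 = 31629
T = 31629 / 349.2714 = 90.56 °C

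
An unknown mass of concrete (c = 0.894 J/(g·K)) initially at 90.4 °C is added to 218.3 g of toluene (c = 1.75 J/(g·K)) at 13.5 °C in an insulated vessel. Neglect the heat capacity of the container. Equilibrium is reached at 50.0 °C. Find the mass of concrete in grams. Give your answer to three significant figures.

m = 386 g

q_gained = (218.3 × 1.75) × (50.0 − 13.5) = 13940 J
q_lost = m × 0.894 × (90.4 − 50.0) = 36.1176 m
m = 13940 / 36.1176 = 386 g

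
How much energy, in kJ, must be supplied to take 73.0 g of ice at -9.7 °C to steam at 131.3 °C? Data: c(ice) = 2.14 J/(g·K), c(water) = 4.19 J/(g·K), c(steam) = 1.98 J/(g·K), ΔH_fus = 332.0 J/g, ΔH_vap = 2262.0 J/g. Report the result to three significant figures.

q1 (heat ice -9.7→0.0 °C): 73.0 × 2.14 × 9.7 = 1515 J
q2 (melt at 0 °C): 73.0 × 332.0 = 24236 J
q3 (heat water 0.0→100.0 °C): 73.0 × 4.19 × 100.0 = 30587 J
q4 (vaporize at 100 °C): 73.0 × 2262.0 = 165126 J
q5 (heat steam 100.0→131.3 °C): 73.0 × 1.98 × 31.3 = 4524 J
Total: 1515 + 24236 + 30587 + 165126 + 4524 = 225988 J = 226 kJ

q = 226 kJ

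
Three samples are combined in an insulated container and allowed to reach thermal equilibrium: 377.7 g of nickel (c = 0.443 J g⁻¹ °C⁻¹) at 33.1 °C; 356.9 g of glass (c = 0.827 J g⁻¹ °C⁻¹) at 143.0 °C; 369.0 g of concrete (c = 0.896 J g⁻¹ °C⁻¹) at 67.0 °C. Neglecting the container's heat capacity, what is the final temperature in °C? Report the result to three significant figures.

Σ mᵢcᵢ(T − Tᵢ) = 0  ⇒  T = Σ mᵢcᵢTᵢ / Σ mᵢcᵢ
Σ mᵢcᵢ = 377.7×0.443 + 356.9×0.827 + 369.0×0.896 = 793.1014
Σ mᵢcᵢTᵢ = 167.3211×33.1 + 295.1563×143.0 + 330.624×67.0 = 69897
T = 69897 / 793.1014 = 88.13 °C

T_f = 88.1 °C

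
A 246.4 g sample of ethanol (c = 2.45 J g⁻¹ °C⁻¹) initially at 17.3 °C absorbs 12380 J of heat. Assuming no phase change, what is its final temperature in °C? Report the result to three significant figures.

T_f = 37.8 °C

ΔT = q / (m c) = 12380 / (246.4 × 2.45) = 20.51 °C
T_f = 17.3 + 20.51 = 37.81 °C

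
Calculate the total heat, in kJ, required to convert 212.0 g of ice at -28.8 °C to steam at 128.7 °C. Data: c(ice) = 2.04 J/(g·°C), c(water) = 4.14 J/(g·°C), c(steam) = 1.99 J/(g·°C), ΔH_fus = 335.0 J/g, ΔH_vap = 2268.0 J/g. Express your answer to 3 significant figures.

q1 (heat ice -28.8→0.0 °C): 212.0 × 2.04 × 28.8 = 12455 J
q2 (melt at 0 °C): 212.0 × 335.0 = 71020 J
q3 (heat water 0.0→100.0 °C): 212.0 × 4.14 × 100.0 = 87768 J
q4 (vaporize at 100 °C): 212.0 × 2268.0 = 480816 J
q5 (heat steam 100.0→128.7 °C): 212.0 × 1.99 × 28.7 = 12108 J
Total: 12455 + 71020 + 87768 + 480816 + 12108 = 664167 J = 664 kJ

q = 664 kJ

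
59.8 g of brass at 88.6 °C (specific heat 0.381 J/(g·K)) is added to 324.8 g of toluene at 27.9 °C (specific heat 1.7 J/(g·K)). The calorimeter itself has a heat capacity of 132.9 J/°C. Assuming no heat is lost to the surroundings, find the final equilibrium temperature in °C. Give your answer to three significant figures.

T_f = 29.9 °C

Heat lost by brass = heat gained by toluene + calorimeter.
(59.8)(0.381)(88.6 − T) = [(324.8)(1.7) + 132.9](T − 27.9)
22.7838 (88.6 − T) = 685.06 (T − 27.9)
2018.6 − 22.7838 T = 685.06 T − 19113
21131.6 = 707.8438 T
T = 29.85 °C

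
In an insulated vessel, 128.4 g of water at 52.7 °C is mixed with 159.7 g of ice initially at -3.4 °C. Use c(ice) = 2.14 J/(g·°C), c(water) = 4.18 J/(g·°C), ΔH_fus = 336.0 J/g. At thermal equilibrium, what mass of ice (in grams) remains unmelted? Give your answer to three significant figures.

Heat to warm all ice to 0 °C: 159.7×2.14×3.4 = 1162.0 J
Heat released by water cooling to 0 °C: 128.4×4.18×52.7 = 28285 J
28285 J < 1162.0 + 159.7×336.0 = 54821.2 J, so not all ice melts; final T = 0 °C.
Heat left for melting: 28285 − 1162.0 = 27123.0 J
Mass melted = 27123.0 / 336.0 = 80.72 g
Ice remaining = 159.7 − 80.72 = 78.98 g

m_ice remaining = 79.0 g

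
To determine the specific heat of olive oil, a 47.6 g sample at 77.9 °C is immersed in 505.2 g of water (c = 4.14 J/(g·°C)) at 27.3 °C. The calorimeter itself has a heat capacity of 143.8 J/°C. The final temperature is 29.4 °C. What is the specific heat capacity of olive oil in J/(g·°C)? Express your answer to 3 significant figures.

c = 2.03 J/(g·°C)

q_gained = (505.2 × 4.14 + 143.8) × (29.4 − 27.3) = 4694 J
q_lost = 47.6 × c × (77.9 − 29.4) = 2308.6 c
Set equal: c = 4694 / 2308.6 = 2.03 J/(g·°C)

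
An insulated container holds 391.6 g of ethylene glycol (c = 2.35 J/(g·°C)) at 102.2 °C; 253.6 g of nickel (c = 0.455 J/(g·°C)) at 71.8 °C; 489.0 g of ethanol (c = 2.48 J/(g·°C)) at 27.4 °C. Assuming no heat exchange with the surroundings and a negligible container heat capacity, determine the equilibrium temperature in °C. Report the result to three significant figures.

Σ mᵢcᵢ(T − Tᵢ) = 0  ⇒  T = Σ mᵢcᵢTᵢ / Σ mᵢcᵢ
Σ mᵢcᵢ = 391.6×2.35 + 253.6×0.455 + 489.0×2.48 = 2248.368
Σ mᵢcᵢTᵢ = 920.26×102.2 + 115.388×71.8 + 1212.72×27.4 = 135560
T = 135560 / 2248.368 = 60.29 °C

T_f = 60.3 °C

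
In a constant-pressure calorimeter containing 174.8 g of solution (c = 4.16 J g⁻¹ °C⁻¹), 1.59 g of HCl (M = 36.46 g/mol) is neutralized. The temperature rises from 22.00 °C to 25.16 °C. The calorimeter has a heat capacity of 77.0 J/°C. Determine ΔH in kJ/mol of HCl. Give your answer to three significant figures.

|ΔT| = |25.16 − 22.00| = 3.16 °C
|q_surr| = (174.8 × 4.16 + 77.0) × 3.16 = 804.168 × 3.16 = 2541 J
n(HCl) = 1.59 / 36.46 = 0.04361 mol
Temperature rose, so q_rxn = −|q_surr| = -2.541 kJ
ΔH = q_rxn / n = -58.27 kJ/mol

ΔH = -58.3 kJ/mol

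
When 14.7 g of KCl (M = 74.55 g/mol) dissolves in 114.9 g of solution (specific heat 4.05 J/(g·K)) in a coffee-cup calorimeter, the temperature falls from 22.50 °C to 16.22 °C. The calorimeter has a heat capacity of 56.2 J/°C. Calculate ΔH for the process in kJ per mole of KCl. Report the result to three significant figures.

ΔH = 16.6 kJ/mol

|ΔT| = |16.22 − 22.50| = 6.28 °C
|q_surr| = (114.9 × 4.05 + 56.2) × 6.28 = 521.545 × 6.28 = 3275 J
n(KCl) = 14.7 / 74.55 = 0.1972 mol
Temperature fell, so q_rxn = +|q_surr| = 3.275 kJ
ΔH = q_rxn / n = 16.61 kJ/mol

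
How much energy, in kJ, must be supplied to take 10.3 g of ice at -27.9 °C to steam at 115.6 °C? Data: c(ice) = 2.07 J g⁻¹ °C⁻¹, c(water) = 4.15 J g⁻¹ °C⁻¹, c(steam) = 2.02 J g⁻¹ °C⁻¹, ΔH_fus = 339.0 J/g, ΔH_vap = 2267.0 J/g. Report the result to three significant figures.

q1 (heat ice -27.9→0.0 °C): 10.3 × 2.07 × 27.9 = 595 J
q2 (melt at 0 °C): 10.3 × 339.0 = 3492 J
q3 (heat water 0.0→100.0 °C): 10.3 × 4.15 × 100.0 = 4275 J
q4 (vaporize at 100 °C): 10.3 × 2267.0 = 23350 J
q5 (heat steam 100.0→115.6 °C): 10.3 × 2.02 × 15.6 = 325 J
Total: 595 + 3492 + 4275 + 23350 + 325 = 32037 J = 32.0 kJ

q = 32.0 kJ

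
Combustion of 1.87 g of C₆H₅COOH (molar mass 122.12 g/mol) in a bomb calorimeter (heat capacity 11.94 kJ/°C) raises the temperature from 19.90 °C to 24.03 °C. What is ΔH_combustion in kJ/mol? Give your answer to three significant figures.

ΔT = 24.03 − 19.90 = 4.13 °C
q_cal = C_cal × ΔT = 11.94 × 4.13 = 49.3122 kJ
n = 1.87 / 122.12 = 0.01531 mol
q_rxn = −q_cal = -49.3122 kJ
ΔH = -49.3122 / 0.01531 = -3221 kJ/mol

ΔH = -3220 kJ/mol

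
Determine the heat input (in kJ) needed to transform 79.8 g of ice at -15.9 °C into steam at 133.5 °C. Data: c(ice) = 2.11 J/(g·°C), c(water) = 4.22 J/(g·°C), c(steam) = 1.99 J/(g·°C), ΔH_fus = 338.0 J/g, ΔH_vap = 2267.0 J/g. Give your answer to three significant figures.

q1 (heat ice -15.9→0.0 °C): 79.8 × 2.11 × 15.9 = 2677 J
q2 (melt at 0 °C): 79.8 × 338.0 = 26972 J
q3 (heat water 0.0→100.0 °C): 79.8 × 4.22 × 100.0 = 33676 J
q4 (vaporize at 100 °C): 79.8 × 2267.0 = 180907 J
q5 (heat steam 100.0→133.5 °C): 79.8 × 1.99 × 33.5 = 5320 J
Total: 2677 + 26972 + 33676 + 180907 + 5320 = 249552 J = 250 kJ

q = 250 kJ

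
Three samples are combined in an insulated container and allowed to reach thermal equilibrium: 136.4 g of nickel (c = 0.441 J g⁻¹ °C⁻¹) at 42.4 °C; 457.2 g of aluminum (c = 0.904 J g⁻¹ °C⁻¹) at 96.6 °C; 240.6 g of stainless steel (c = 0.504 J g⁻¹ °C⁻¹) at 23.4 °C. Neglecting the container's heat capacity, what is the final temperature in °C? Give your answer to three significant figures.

T_f = 76.2 °C

Σ mᵢcᵢ(T − Tᵢ) = 0  ⇒  T = Σ mᵢcᵢTᵢ / Σ mᵢcᵢ
Σ mᵢcᵢ = 136.4×0.441 + 457.2×0.904 + 240.6×0.504 = 594.7236
Σ mᵢcᵢTᵢ = 60.1524×42.4 + 413.3088×96.6 + 121.2624×23.4 = 45314
T = 45314 / 594.7236 = 76.19 °C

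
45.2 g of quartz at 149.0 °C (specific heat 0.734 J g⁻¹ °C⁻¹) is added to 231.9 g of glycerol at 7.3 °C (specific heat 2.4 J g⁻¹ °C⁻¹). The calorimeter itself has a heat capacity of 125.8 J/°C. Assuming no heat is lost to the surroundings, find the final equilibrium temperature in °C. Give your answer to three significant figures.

T_f = 13.9 °C

Heat lost by quartz = heat gained by glycerol + calorimeter.
(45.2)(0.734)(149.0 − T) = [(231.9)(2.4) + 125.8](T − 7.3)
33.1768 (149.0 − T) = 682.36 (T − 7.3)
4943.3 − 33.1768 T = 682.36 T − 4981.2
9924.5 = 715.5368 T
T = 13.87 °C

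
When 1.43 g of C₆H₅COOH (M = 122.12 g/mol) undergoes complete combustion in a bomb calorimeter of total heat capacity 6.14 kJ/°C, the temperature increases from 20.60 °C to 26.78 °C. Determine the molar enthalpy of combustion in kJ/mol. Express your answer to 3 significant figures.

ΔH = -3240 kJ/mol

ΔT = 26.78 − 20.60 = 6.18 °C
q_cal = C_cal × ΔT = 6.14 × 6.18 = 37.9452 kJ
n = 1.43 / 122.12 = 0.01171 mol
q_rxn = −q_cal = -37.9452 kJ
ΔH = -37.9452 / 0.01171 = -3240 kJ/mol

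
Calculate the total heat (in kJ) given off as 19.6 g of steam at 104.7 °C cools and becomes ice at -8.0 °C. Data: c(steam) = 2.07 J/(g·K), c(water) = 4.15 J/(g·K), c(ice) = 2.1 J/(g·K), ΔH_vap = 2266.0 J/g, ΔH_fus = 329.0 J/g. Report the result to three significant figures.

q = 59.5 kJ

q1 (cool steam 104.7→100 °C): 19.6 × 2.07 × 4.7 = 191 J
q2 (condense at 100 °C): 19.6 × 2266.0 = 44414 J
q3 (cool water 100→0 °C): 19.6 × 4.15 × 100.0 = 8134 J
q4 (freeze at 0 °C): 19.6 × 329.0 = 6448 J
q5 (cool ice 0→-8.0 °C): 19.6 × 2.1 × 8.0 = 329 J
Total: 191 + 44414 + 8134 + 6448 + 329 = 59516 J = 59.5 kJ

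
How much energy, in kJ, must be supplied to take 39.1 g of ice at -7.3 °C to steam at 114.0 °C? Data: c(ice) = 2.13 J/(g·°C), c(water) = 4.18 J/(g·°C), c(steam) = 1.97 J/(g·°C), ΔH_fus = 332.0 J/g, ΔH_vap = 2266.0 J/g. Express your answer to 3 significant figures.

q = 120 kJ

q1 (heat ice -7.3→0.0 °C): 39.1 × 2.13 × 7.3 = 608 J
q2 (melt at 0 °C): 39.1 × 332.0 = 12981 J
q3 (heat water 0.0→100.0 °C): 39.1 × 4.18 × 100.0 = 16344 J
q4 (vaporize at 100 °C): 39.1 × 2266.0 = 88601 J
q5 (heat steam 100.0→114.0 °C): 39.1 × 1.97 × 14.0 = 1078 J
Total: 608 + 12981 + 16344 + 88601 + 1078 = 119612 J = 120 kJ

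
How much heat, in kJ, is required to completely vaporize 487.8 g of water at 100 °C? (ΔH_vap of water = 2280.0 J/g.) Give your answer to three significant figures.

q = m × ΔH_vap = 487.8 × 2280.0 = 1112000 J = 1110 kJ

q = 1110 kJ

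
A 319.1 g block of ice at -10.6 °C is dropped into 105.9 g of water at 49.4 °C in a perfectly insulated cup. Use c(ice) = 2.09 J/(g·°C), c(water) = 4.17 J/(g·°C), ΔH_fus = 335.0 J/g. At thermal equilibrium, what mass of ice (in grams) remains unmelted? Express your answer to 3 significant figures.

m_ice remaining = 275 g

Heat to warm all ice to 0 °C: 319.1×2.09×10.6 = 7069.3 J
Heat released by water cooling to 0 °C: 105.9×4.17×49.4 = 21815 J
21815 J < 7069.3 + 319.1×335.0 = 113967.8 J, so not all ice melts; final T = 0 °C.
Heat left for melting: 21815 − 7069.3 = 14745.7 J
Mass melted = 14745.7 / 335.0 = 44.02 g
Ice remaining = 319.1 − 44.02 = 275.08 g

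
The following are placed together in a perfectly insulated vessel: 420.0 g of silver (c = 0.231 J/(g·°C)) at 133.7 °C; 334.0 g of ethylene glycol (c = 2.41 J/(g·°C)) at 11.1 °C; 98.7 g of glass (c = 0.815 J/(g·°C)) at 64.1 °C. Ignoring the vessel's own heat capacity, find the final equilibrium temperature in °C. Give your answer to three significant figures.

T_f = 27.5 °C

Σ mᵢcᵢ(T − Tᵢ) = 0  ⇒  T = Σ mᵢcᵢTᵢ / Σ mᵢcᵢ
Σ mᵢcᵢ = 420.0×0.231 + 334.0×2.41 + 98.7×0.815 = 982.4005
Σ mᵢcᵢTᵢ = 97.02×133.7 + 804.94×11.1 + 80.4405×64.1 = 27063
T = 27063 / 982.4005 = 27.548 °C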